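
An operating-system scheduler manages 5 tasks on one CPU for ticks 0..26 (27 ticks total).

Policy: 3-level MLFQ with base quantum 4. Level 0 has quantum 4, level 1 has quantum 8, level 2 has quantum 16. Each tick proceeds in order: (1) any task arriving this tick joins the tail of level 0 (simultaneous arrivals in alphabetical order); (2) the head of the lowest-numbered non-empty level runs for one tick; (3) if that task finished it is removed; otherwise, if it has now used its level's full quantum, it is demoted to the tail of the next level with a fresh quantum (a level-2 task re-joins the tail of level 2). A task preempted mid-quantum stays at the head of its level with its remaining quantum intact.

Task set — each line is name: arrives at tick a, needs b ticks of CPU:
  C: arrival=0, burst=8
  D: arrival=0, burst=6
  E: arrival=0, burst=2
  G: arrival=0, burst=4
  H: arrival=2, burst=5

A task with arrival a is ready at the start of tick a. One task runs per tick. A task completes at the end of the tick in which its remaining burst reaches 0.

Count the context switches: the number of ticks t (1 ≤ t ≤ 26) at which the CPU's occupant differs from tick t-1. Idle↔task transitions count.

t=0: L0/L1/L2 = CDEG/-/- → run C
t=1: L0/L1/L2 = CDEG/-/- → run C
t=2: L0/L1/L2 = CDEGH/-/- → run C
t=3: L0/L1/L2 = CDEGH/-/- → run C
t=4: L0/L1/L2 = DEGH/C/- → run D
t=5: L0/L1/L2 = DEGH/C/- → run D
t=6: L0/L1/L2 = DEGH/C/- → run D
t=7: L0/L1/L2 = DEGH/C/- → run D
t=8: L0/L1/L2 = EGH/CD/- → run E
t=9: L0/L1/L2 = EGH/CD/- → run E
t=10: L0/L1/L2 = GH/CD/- → run G
t=11: L0/L1/L2 = GH/CD/- → run G
t=12: L0/L1/L2 = GH/CD/- → run G
t=13: L0/L1/L2 = GH/CD/- → run G
t=14: L0/L1/L2 = H/CD/- → run H
t=15: L0/L1/L2 = H/CD/- → run H
t=16: L0/L1/L2 = H/CD/- → run H
t=17: L0/L1/L2 = H/CD/- → run H
t=18: L0/L1/L2 = -/CDH/- → run C
t=19: L0/L1/L2 = -/CDH/- → run C
t=20: L0/L1/L2 = -/CDH/- → run C
t=21: L0/L1/L2 = -/CDH/- → run C
t=22: L0/L1/L2 = -/DH/- → run D
t=23: L0/L1/L2 = -/DH/- → run D
t=24: L0/L1/L2 = -/H/- → run H
t=25: (idle)
t=26: (idle)

context switches = 8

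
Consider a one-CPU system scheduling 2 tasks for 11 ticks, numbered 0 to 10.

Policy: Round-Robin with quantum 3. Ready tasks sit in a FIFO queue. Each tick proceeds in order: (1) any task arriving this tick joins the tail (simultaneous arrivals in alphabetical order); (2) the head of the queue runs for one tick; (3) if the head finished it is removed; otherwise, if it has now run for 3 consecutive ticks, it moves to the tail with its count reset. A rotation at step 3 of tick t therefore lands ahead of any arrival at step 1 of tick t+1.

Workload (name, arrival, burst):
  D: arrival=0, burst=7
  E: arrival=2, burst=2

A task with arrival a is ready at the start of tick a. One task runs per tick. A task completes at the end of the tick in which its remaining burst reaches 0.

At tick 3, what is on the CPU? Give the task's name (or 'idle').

t=0: queue=[D] q_used=0 → run D
t=1: queue=[D] q_used=1 → run D
t=2: queue=[D,E] q_used=2 → run D
t=3: queue=[E,D] q_used=0 → run E
t=4: queue=[E,D] q_used=1 → run E
t=5: queue=[D] q_used=0 → run D
t=6: queue=[D] q_used=1 → run D
t=7: queue=[D] q_used=2 → run D
t=8: queue=[D] q_used=0 → run D
t=9: (idle)
t=10: (idle)

running at tick 3 = E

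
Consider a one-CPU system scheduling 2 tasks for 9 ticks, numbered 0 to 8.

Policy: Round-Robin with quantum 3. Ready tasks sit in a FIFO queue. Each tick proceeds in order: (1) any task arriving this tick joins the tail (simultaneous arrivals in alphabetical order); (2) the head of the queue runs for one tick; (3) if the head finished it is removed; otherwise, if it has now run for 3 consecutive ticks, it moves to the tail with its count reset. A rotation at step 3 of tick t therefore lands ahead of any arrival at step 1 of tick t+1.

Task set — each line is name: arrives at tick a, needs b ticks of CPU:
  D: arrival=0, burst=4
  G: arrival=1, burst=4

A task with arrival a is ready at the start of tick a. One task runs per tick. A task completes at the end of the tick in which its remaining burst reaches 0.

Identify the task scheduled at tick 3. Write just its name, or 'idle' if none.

running at tick 3 = G

t=0: queue=[D] q_used=0 → run D
t=1: queue=[D,G] q_used=1 → run D
t=2: queue=[D,G] q_used=2 → run D
t=3: queue=[G,D] q_used=0 → run G
t=4: queue=[G,D] q_used=1 → run G
t=5: queue=[G,D] q_used=2 → run G
t=6: queue=[D,G] q_used=0 → run D
t=7: queue=[G] q_used=0 → run G
t=8: (idle)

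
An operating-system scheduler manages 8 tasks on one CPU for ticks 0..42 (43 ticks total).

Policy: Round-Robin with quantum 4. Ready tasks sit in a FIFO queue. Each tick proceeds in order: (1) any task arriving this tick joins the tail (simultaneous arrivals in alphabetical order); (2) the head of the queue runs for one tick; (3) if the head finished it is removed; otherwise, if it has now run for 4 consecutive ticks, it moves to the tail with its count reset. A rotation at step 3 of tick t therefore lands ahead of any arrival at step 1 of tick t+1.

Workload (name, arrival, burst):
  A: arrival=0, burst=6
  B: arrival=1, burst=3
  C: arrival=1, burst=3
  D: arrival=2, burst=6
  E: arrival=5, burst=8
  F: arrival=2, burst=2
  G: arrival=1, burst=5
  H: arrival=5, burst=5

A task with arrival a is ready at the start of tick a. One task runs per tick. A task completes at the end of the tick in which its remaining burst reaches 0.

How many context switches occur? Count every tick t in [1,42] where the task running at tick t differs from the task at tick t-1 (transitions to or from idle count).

context switches = 13

t=0: queue=[A] q_used=0 → run A
t=1: queue=[A,B,C,G] q_used=1 → run A
t=2: queue=[A,B,C,G,D,F] q_used=2 → run A
t=3: queue=[A,B,C,G,D,F] q_used=3 → run A
t=4: queue=[B,C,G,D,F,A] q_used=0 → run B
t=5: queue=[B,C,G,D,F,A,E,H] q_used=1 → run B
t=6: queue=[B,C,G,D,F,A,E,H] q_used=2 → run B
t=7: queue=[C,G,D,F,A,E,H] q_used=0 → run C
t=8: queue=[C,G,D,F,A,E,H] q_used=1 → run C
t=9: queue=[C,G,D,F,A,E,H] q_used=2 → run C
t=10: queue=[G,D,F,A,E,H] q_used=0 → run G
t=11: queue=[G,D,F,A,E,H] q_used=1 → run G
t=12: queue=[G,D,F,A,E,H] q_used=2 → run G
t=13: queue=[G,D,F,A,E,H] q_used=3 → run G
t=14: queue=[D,F,A,E,H,G] q_used=0 → run D
t=15: queue=[D,F,A,E,H,G] q_used=1 → run D
t=16: queue=[D,F,A,E,H,G] q_used=2 → run D
t=17: queue=[D,F,A,E,H,G] q_used=3 → run D
t=18: queue=[F,A,E,H,G,D] q_used=0 → run F
t=19: queue=[F,A,E,H,G,D] q_used=1 → run F
t=20: queue=[A,E,H,G,D] q_used=0 → run A
t=21: queue=[A,E,H,G,D] q_used=1 → run A
t=22: queue=[E,H,G,D] q_used=0 → run E
t=23: queue=[E,H,G,D] q_used=1 → run E
t=24: queue=[E,H,G,D] q_used=2 → run E
t=25: queue=[E,H,G,D] q_used=3 → run E
t=26: queue=[H,G,D,E] q_used=0 → run H
t=27: queue=[H,G,D,E] q_used=1 → run H
t=28: queue=[H,G,D,E] q_used=2 → run H
t=29: queue=[H,G,D,E] q_used=3 → run H
t=30: queue=[G,D,E,H] q_used=0 → run G
t=31: queue=[D,E,H] q_used=0 → run D
t=32: queue=[D,E,H] q_used=1 → run D
t=33: queue=[E,H] q_used=0 → run E
t=34: queue=[E,H] q_used=1 → run E
t=35: queue=[E,H] q_used=2 → run E
t=36: queue=[E,H] q_used=3 → run E
t=37: queue=[H] q_used=0 → run H
t=38: (idle)
t=39: (idle)
t=40: (idle)
t=41: (idle)
t=42: (idle)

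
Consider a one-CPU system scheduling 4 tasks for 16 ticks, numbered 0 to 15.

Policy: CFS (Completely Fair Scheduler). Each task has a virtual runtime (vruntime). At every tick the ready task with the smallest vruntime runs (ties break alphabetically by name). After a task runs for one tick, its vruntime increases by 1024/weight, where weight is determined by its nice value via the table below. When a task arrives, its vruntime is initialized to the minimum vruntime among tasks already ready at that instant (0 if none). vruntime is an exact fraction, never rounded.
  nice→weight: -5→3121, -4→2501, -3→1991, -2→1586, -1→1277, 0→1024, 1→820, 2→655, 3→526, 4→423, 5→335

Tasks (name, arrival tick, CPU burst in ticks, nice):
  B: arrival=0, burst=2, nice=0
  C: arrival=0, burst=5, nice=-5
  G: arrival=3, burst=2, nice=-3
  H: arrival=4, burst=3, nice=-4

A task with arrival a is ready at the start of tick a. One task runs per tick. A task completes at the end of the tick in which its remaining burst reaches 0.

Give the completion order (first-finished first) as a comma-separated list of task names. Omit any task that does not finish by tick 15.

t=0: vr[B=0 C=0] → run B
t=1: vr[B=1 C=0] → run C
t=2: vr[B=1 C=1024/3121] → run C
t=3: vr[B=1 C=2048/3121 G=2048/3121] → run C
t=4: vr[B=1 C=3072/3121 G=2048/3121 H=2048/3121] → run G
t=5: vr[B=1 C=3072/3121 G=7273472/6213911 H=2048/3121] → run H
t=6: vr[B=1 C=3072/3121 G=7273472/6213911 H=8317952/7805621] → run C
t=7: vr[B=1 C=4096/3121 G=7273472/6213911 H=8317952/7805621] → run B
t=8: vr[C=4096/3121 G=7273472/6213911 H=8317952/7805621] → run H
t=9: vr[C=4096/3121 G=7273472/6213911 H=11513856/7805621] → run G
t=10: vr[C=4096/3121 H=11513856/7805621] → run C
t=11: vr[H=11513856/7805621] → run H
t=12: (idle)
t=13: (idle)
t=14: (idle)
t=15: (idle)

completion order = B, G, C, H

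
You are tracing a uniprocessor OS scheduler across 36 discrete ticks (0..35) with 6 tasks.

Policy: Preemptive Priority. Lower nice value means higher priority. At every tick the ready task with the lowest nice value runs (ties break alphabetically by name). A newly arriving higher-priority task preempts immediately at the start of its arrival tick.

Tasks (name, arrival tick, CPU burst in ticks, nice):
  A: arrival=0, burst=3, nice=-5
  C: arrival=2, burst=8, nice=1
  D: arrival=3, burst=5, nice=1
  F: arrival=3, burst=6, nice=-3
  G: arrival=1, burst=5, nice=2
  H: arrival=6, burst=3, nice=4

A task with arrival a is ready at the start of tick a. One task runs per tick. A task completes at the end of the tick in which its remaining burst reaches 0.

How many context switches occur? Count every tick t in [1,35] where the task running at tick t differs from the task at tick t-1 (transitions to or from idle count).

context switches = 6

t=0: ready={A} → run A
t=1: ready={A,G} → run A
t=2: ready={A,C,G} → run A
t=3: ready={C,D,F,G} → run F
t=4: ready={C,D,F,G} → run F
t=5: ready={C,D,F,G} → run F
t=6: ready={C,D,F,G,H} → run F
t=7: ready={C,D,F,G,H} → run F
t=8: ready={C,D,F,G,H} → run F
t=9: ready={C,D,G,H} → run C
t=10: ready={C,D,G,H} → run C
t=11: ready={C,D,G,H} → run C
t=12: ready={C,D,G,H} → run C
t=13: ready={C,D,G,H} → run C
t=14: ready={C,D,G,H} → run C
t=15: ready={C,D,G,H} → run C
t=16: ready={C,D,G,H} → run C
t=17: ready={D,G,H} → run D
t=18: ready={D,G,H} → run D
t=19: ready={D,G,H} → run D
t=20: ready={D,G,H} → run D
t=21: ready={D,G,H} → run D
t=22: ready={G,H} → run G
t=23: ready={G,H} → run G
t=24: ready={G,H} → run G
t=25: ready={G,H} → run G
t=26: ready={G,H} → run G
t=27: ready={H} → run H
t=28: ready={H} → run H
t=29: ready={H} → run H
t=30: (idle)
t=31: (idle)
t=32: (idle)
t=33: (idle)
t=34: (idle)
t=35: (idle)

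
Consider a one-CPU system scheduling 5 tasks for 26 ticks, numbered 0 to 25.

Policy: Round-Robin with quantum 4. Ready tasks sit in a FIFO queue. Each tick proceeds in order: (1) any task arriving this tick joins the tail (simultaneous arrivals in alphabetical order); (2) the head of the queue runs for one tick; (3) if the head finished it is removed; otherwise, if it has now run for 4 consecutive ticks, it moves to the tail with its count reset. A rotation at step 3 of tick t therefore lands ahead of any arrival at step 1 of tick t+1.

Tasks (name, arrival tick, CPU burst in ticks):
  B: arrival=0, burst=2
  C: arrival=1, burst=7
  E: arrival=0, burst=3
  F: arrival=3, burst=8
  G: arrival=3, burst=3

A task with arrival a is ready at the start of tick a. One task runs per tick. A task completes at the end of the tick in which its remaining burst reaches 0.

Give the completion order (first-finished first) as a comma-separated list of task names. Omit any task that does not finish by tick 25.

completion order = B, E, G, C, F

t=0: queue=[B,E] q_used=0 → run B
t=1: queue=[B,E,C] q_used=1 → run B
t=2: queue=[E,C] q_used=0 → run E
t=3: queue=[E,C,F,G] q_used=1 → run E
t=4: queue=[E,C,F,G] q_used=2 → run E
t=5: queue=[C,F,G] q_used=0 → run C
t=6: queue=[C,F,G] q_used=1 → run C
t=7: queue=[C,F,G] q_used=2 → run C
t=8: queue=[C,F,G] q_used=3 → run C
t=9: queue=[F,G,C] q_used=0 → run F
t=10: queue=[F,G,C] q_used=1 → run F
t=11: queue=[F,G,C] q_used=2 → run F
t=12: queue=[F,G,C] q_used=3 → run F
t=13: queue=[G,C,F] q_used=0 → run G
t=14: queue=[G,C,F] q_used=1 → run G
t=15: queue=[G,C,F] q_used=2 → run G
t=16: queue=[C,F] q_used=0 → run C
t=17: queue=[C,F] q_used=1 → run C
t=18: queue=[C,F] q_used=2 → run C
t=19: queue=[F] q_used=0 → run F
t=20: queue=[F] q_used=1 → run F
t=21: queue=[F] q_used=2 → run F
t=22: queue=[F] q_used=3 → run F
t=23: (idle)
t=24: (idle)
t=25: (idle)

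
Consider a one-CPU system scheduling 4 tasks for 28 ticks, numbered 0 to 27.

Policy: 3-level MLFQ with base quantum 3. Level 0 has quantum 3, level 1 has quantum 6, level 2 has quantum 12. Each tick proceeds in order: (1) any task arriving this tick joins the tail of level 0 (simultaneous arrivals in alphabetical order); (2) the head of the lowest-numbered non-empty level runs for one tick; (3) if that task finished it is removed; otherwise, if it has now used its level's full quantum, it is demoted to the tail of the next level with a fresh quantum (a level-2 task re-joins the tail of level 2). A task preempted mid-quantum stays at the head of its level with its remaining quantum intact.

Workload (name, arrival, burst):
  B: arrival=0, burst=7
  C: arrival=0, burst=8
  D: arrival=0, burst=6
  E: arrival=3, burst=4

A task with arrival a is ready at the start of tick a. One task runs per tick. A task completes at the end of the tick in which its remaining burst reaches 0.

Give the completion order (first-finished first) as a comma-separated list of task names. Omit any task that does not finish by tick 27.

t=0: L0/L1/L2 = BCD/-/- → run B
t=1: L0/L1/L2 = BCD/-/- → run B
t=2: L0/L1/L2 = BCD/-/- → run B
t=3: L0/L1/L2 = CDE/B/- → run C
t=4: L0/L1/L2 = CDE/B/- → run C
t=5: L0/L1/L2 = CDE/B/- → run C
t=6: L0/L1/L2 = DE/BC/- → run D
t=7: L0/L1/L2 = DE/BC/- → run D
t=8: L0/L1/L2 = DE/BC/- → run D
t=9: L0/L1/L2 = E/BCD/- → run E
t=10: L0/L1/L2 = E/BCD/- → run E
t=11: L0/L1/L2 = E/BCD/- → run E
t=12: L0/L1/L2 = -/BCDE/- → run B
t=13: L0/L1/L2 = -/BCDE/- → run B
t=14: L0/L1/L2 = -/BCDE/- → run B
t=15: L0/L1/L2 = -/BCDE/- → run B
t=16: L0/L1/L2 = -/CDE/- → run C
t=17: L0/L1/L2 = -/CDE/- → run C
t=18: L0/L1/L2 = -/CDE/- → run C
t=19: L0/L1/L2 = -/CDE/- → run C
t=20: L0/L1/L2 = -/CDE/- → run C
t=21: L0/L1/L2 = -/DE/- → run D
t=22: L0/L1/L2 = -/DE/- → run D
t=23: L0/L1/L2 = -/DE/- → run D
t=24: L0/L1/L2 = -/E/- → run E
t=25: (idle)
t=26: (idle)
t=27: (idle)

completion order = B, C, D, E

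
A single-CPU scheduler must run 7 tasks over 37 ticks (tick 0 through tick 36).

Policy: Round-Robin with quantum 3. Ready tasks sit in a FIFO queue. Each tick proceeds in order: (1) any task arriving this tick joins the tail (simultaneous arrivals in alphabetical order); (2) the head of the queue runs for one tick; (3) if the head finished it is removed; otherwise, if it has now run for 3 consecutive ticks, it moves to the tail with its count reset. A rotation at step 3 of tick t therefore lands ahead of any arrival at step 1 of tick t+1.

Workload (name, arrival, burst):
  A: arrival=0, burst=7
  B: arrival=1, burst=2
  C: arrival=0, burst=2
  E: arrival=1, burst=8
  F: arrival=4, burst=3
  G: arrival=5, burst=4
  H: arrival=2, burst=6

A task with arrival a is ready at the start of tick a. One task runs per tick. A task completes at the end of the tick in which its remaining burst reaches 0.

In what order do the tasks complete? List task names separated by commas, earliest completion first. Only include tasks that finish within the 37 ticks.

t=0: queue=[A,C] q_used=0 → run A
t=1: queue=[A,C,B,E] q_used=1 → run A
t=2: queue=[A,C,B,E,H] q_used=2 → run A
t=3: queue=[C,B,E,H,A] q_used=0 → run C
t=4: queue=[C,B,E,H,A,F] q_used=1 → run C
t=5: queue=[B,E,H,A,F,G] q_used=0 → run B
t=6: queue=[B,E,H,A,F,G] q_used=1 → run B
t=7: queue=[E,H,A,F,G] q_used=0 → run E
t=8: queue=[E,H,A,F,G] q_used=1 → run E
t=9: queue=[E,H,A,F,G] q_used=2 → run E
t=10: queue=[H,A,F,G,E] q_used=0 → run H
t=11: queue=[H,A,F,G,E] q_used=1 → run H
t=12: queue=[H,A,F,G,E] q_used=2 → run H
t=13: queue=[A,F,G,E,H] q_used=0 → run A
t=14: queue=[A,F,G,E,H] q_used=1 → run A
t=15: queue=[A,F,G,E,H] q_used=2 → run A
t=16: queue=[F,G,E,H,A] q_used=0 → run F
t=17: queue=[F,G,E,H,A] q_used=1 → run F
t=18: queue=[F,G,E,H,A] q_used=2 → run F
t=19: queue=[G,E,H,A] q_used=0 → run G
t=20: queue=[G,E,H,A] q_used=1 → run G
t=21: queue=[G,E,H,A] q_used=2 → run G
t=22: queue=[E,H,A,G] q_used=0 → run E
t=23: queue=[E,H,A,G] q_used=1 → run E
t=24: queue=[E,H,A,G] q_used=2 → run E
t=25: queue=[H,A,G,E] q_used=0 → run H
t=26: queue=[H,A,G,E] q_used=1 → run H
t=27: queue=[H,A,G,E] q_used=2 → run H
t=28: queue=[A,G,E] q_used=0 → run A
t=29: queue=[G,E] q_used=0 → run G
t=30: queue=[E] q_used=0 → run E
t=31: queue=[E] q_used=1 → run E
t=32: (idle)
t=33: (idle)
t=34: (idle)
t=35: (idle)
t=36: (idle)

completion order = C, B, F, H, A, G, E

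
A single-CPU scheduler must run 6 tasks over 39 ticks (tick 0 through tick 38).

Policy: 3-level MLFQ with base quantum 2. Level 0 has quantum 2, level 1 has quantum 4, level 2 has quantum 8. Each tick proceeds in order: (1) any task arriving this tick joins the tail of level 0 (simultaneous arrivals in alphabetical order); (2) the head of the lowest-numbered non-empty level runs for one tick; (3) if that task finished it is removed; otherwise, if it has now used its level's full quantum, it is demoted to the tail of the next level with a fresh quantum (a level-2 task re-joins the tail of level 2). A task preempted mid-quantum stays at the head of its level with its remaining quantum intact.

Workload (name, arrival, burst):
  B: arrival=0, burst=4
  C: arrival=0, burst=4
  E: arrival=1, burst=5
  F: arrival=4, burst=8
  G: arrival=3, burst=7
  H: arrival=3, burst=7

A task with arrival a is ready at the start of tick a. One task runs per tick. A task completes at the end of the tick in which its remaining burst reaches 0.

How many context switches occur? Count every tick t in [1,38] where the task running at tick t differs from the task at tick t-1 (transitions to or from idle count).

t=0: L0/L1/L2 = BC/-/- → run B
t=1: L0/L1/L2 = BCE/-/- → run B
t=2: L0/L1/L2 = CE/B/- → run C
t=3: L0/L1/L2 = CEGH/B/- → run C
t=4: L0/L1/L2 = EGHF/BC/- → run E
t=5: L0/L1/L2 = EGHF/BC/- → run E
t=6: L0/L1/L2 = GHF/BCE/- → run G
t=7: L0/L1/L2 = GHF/BCE/- → run G
t=8: L0/L1/L2 = HF/BCEG/- → run H
t=9: L0/L1/L2 = HF/BCEG/- → run H
t=10: L0/L1/L2 = F/BCEGH/- → run F
t=11: L0/L1/L2 = F/BCEGH/- → run F
t=12: L0/L1/L2 = -/BCEGHF/- → run B
t=13: L0/L1/L2 = -/BCEGHF/- → run B
t=14: L0/L1/L2 = -/CEGHF/- → run C
t=15: L0/L1/L2 = -/CEGHF/- → run C
t=16: L0/L1/L2 = -/EGHF/- → run E
t=17: L0/L1/L2 = -/EGHF/- → run E
t=18: L0/L1/L2 = -/EGHF/- → run E
t=19: L0/L1/L2 = -/GHF/- → run G
t=20: L0/L1/L2 = -/GHF/- → run G
t=21: L0/L1/L2 = -/GHF/- → run G
t=22: L0/L1/L2 = -/GHF/- → run G
t=23: L0/L1/L2 = -/HF/G → run H
t=24: L0/L1/L2 = -/HF/G → run H
t=25: L0/L1/L2 = -/HF/G → run H
t=26: L0/L1/L2 = -/HF/G → run H
t=27: L0/L1/L2 = -/F/GH → run F
t=28: L0/L1/L2 = -/F/GH → run F
t=29: L0/L1/L2 = -/F/GH → run F
t=30: L0/L1/L2 = -/F/GH → run F
t=31: L0/L1/L2 = -/-/GHF → run G
t=32: L0/L1/L2 = -/-/HF → run H
t=33: L0/L1/L2 = -/-/F → run F
t=34: L0/L1/L2 = -/-/F → run F
t=35: (idle)
t=36: (idle)
t=37: (idle)
t=38: (idle)

context switches = 15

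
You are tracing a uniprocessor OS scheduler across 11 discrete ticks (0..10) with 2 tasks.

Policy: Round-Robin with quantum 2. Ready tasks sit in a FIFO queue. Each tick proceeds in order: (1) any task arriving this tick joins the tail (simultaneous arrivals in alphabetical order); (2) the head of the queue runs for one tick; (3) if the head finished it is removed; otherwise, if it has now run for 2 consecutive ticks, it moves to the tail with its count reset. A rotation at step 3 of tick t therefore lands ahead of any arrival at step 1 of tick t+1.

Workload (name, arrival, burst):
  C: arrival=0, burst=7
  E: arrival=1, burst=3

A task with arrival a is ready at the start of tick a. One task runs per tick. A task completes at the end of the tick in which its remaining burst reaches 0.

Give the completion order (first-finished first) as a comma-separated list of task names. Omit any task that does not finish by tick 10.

completion order = E, C

t=0: queue=[C] q_used=0 → run C
t=1: queue=[C,E] q_used=1 → run C
t=2: queue=[E,C] q_used=0 → run E
t=3: queue=[E,C] q_used=1 → run E
t=4: queue=[C,E] q_used=0 → run C
t=5: queue=[C,E] q_used=1 → run C
t=6: queue=[E,C] q_used=0 → run E
t=7: queue=[C] q_used=0 → run C
t=8: queue=[C] q_used=1 → run C
t=9: queue=[C] q_used=0 → run C
t=10: (idle)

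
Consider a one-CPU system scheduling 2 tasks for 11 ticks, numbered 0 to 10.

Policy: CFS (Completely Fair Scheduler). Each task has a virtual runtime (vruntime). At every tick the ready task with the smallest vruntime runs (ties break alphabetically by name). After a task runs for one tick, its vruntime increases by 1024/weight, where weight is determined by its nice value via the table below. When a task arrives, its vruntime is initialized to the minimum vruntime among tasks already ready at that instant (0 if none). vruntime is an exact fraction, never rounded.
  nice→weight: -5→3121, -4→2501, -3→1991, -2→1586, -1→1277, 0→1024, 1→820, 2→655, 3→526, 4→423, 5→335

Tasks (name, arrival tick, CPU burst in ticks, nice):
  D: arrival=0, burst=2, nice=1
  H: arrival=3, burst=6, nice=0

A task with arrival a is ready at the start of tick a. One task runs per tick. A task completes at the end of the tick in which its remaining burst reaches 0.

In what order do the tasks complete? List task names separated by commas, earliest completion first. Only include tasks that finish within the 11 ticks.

completion order = D, H

t=0: vr[D=0] → run D
t=1: vr[D=256/205] → run D
t=2: (idle)
t=3: vr[H=0] → run H
t=4: vr[H=1] → run H
t=5: vr[H=2] → run H
t=6: vr[H=3] → run H
t=7: vr[H=4] → run H
t=8: vr[H=5] → run H
t=9: (idle)
t=10: (idle)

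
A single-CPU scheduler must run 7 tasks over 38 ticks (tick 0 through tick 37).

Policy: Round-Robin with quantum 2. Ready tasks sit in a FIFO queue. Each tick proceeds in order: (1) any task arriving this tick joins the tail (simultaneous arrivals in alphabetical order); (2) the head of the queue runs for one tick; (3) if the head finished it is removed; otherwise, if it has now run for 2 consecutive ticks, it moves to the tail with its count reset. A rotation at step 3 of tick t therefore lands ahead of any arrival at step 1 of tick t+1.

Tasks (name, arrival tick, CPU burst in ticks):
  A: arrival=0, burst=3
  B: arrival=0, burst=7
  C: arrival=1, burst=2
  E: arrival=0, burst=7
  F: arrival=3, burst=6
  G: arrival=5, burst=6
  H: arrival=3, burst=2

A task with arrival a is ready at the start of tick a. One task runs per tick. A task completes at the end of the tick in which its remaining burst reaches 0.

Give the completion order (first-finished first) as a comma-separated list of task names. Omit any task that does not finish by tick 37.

t=0: queue=[A,B,E] q_used=0 → run A
t=1: queue=[A,B,E,C] q_used=1 → run A
t=2: queue=[B,E,C,A] q_used=0 → run B
t=3: queue=[B,E,C,A,F,H] q_used=1 → run B
t=4: queue=[E,C,A,F,H,B] q_used=0 → run E
t=5: queue=[E,C,A,F,H,B,G] q_used=1 → run E
t=6: queue=[C,A,F,H,B,G,E] q_used=0 → run C
t=7: queue=[C,A,F,H,B,G,E] q_used=1 → run C
t=8: queue=[A,F,H,B,G,E] q_used=0 → run A
t=9: queue=[F,H,B,G,E] q_used=0 → run F
t=10: queue=[F,H,B,G,E] q_used=1 → run F
t=11: queue=[H,B,G,E,F] q_used=0 → run H
t=12: queue=[H,B,G,E,F] q_used=1 → run H
t=13: queue=[B,G,E,F] q_used=0 → run B
t=14: queue=[B,G,E,F] q_used=1 → run B
t=15: queue=[G,E,F,B] q_used=0 → run G
t=16: queue=[G,E,F,B] q_used=1 → run G
t=17: queue=[E,F,B,G] q_used=0 → run E
t=18: queue=[E,F,B,G] q_used=1 → run E
t=19: queue=[F,B,G,E] q_used=0 → run F
t=20: queue=[F,B,G,E] q_used=1 → run F
t=21: queue=[B,G,E,F] q_used=0 → run B
t=22: queue=[B,G,E,F] q_used=1 → run B
t=23: queue=[G,E,F,B] q_used=0 → run G
t=24: queue=[G,E,F,B] q_used=1 → run G
t=25: queue=[E,F,B,G] q_used=0 → run E
t=26: queue=[E,F,B,G] q_used=1 → run E
t=27: queue=[F,B,G,E] q_used=0 → run F
t=28: queue=[F,B,G,E] q_used=1 → run F
t=29: queue=[B,G,E] q_used=0 → run B
t=30: queue=[G,E] q_used=0 → run G
t=31: queue=[G,E] q_used=1 → run G
t=32: queue=[E] q_used=0 → run E
t=33: (idle)
t=34: (idle)
t=35: (idle)
t=36: (idle)
t=37: (idle)

completion order = C, A, H, F, B, G, E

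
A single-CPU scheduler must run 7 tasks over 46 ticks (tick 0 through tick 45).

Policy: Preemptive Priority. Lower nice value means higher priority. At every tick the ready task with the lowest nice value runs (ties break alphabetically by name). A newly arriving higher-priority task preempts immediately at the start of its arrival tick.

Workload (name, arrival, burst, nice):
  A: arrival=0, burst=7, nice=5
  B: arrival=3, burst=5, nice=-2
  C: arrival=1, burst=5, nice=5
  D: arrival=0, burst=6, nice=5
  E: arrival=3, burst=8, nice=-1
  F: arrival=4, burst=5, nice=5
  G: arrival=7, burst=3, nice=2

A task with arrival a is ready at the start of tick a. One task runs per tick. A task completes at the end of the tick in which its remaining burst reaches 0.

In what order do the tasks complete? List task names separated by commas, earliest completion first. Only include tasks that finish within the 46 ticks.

t=0: ready={A,D} → run A
t=1: ready={A,C,D} → run A
t=2: ready={A,C,D} → run A
t=3: ready={A,B,C,D,E} → run B
t=4: ready={A,B,C,D,E,F} → run B
t=5: ready={A,B,C,D,E,F} → run B
t=6: ready={A,B,C,D,E,F} → run B
t=7: ready={A,B,C,D,E,F,G} → run B
t=8: ready={A,C,D,E,F,G} → run E
t=9: ready={A,C,D,E,F,G} → run E
t=10: ready={A,C,D,E,F,G} → run E
t=11: ready={A,C,D,E,F,G} → run E
t=12: ready={A,C,D,E,F,G} → run E
t=13: ready={A,C,D,E,F,G} → run E
t=14: ready={A,C,D,E,F,G} → run E
t=15: ready={A,C,D,E,F,G} → run E
t=16: ready={A,C,D,F,G} → run G
t=17: ready={A,C,D,F,G} → run G
t=18: ready={A,C,D,F,G} → run G
t=19: ready={A,C,D,F} → run A
t=20: ready={A,C,D,F} → run A
t=21: ready={A,C,D,F} → run A
t=22: ready={A,C,D,F} → run A
t=23: ready={C,D,F} → run C
t=24: ready={C,D,F} → run C
t=25: ready={C,D,F} → run C
t=26: ready={C,D,F} → run C
t=27: ready={C,D,F} → run C
t=28: ready={D,F} → run D
t=29: ready={D,F} → run D
t=30: ready={D,F} → run D
t=31: ready={D,F} → run D
t=32: ready={D,F} → run D
t=33: ready={D,F} → run D
t=34: ready={F} → run F
t=35: ready={F} → run F
t=36: ready={F} → run F
t=37: ready={F} → run F
t=38: ready={F} → run F
t=39: (idle)
t=40: (idle)
t=41: (idle)
t=42: (idle)
t=43: (idle)
t=44: (idle)
t=45: (idle)

completion order = B, E, G, A, C, D, F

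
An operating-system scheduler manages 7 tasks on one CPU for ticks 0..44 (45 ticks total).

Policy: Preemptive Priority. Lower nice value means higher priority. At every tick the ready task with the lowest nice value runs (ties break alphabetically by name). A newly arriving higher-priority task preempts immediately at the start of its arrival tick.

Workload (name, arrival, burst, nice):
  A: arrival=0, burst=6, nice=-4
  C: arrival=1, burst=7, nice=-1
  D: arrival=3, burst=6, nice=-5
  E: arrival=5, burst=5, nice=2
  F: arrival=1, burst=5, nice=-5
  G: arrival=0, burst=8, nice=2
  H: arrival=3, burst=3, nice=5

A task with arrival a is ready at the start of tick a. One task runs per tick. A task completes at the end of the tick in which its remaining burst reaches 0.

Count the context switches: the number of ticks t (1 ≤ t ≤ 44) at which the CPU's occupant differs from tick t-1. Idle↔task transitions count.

t=0: ready={A,G} → run A
t=1: ready={A,C,F,G} → run F
t=2: ready={A,C,F,G} → run F
t=3: ready={A,C,D,F,G,H} → run D
t=4: ready={A,C,D,F,G,H} → run D
t=5: ready={A,C,D,E,F,G,H} → run D
t=6: ready={A,C,D,E,F,G,H} → run D
t=7: ready={A,C,D,E,F,G,H} → run D
t=8: ready={A,C,D,E,F,G,H} → run D
t=9: ready={A,C,E,F,G,H} → run F
t=10: ready={A,C,E,F,G,H} → run F
t=11: ready={A,C,E,F,G,H} → run F
t=12: ready={A,C,E,G,H} → run A
t=13: ready={A,C,E,G,H} → run A
t=14: ready={A,C,E,G,H} → run A
t=15: ready={A,C,E,G,H} → run A
t=16: ready={A,C,E,G,H} → run A
t=17: ready={C,E,G,H} → run C
t=18: ready={C,E,G,H} → run C
t=19: ready={C,E,G,H} → run C
t=20: ready={C,E,G,H} → run C
t=21: ready={C,E,G,H} → run C
t=22: ready={C,E,G,H} → run C
t=23: ready={C,E,G,H} → run C
t=24: ready={E,G,H} → run E
t=25: ready={E,G,H} → run E
t=26: ready={E,G,H} → run E
t=27: ready={E,G,H} → run E
t=28: ready={E,G,H} → run E
t=29: ready={G,H} → run G
t=30: ready={G,H} → run G
t=31: ready={G,H} → run G
t=32: ready={G,H} → run G
t=33: ready={G,H} → run G
t=34: ready={G,H} → run G
t=35: ready={G,H} → run G
t=36: ready={G,H} → run G
t=37: ready={H} → run H
t=38: ready={H} → run H
t=39: ready={H} → run H
t=40: (idle)
t=41: (idle)
t=42: (idle)
t=43: (idle)
t=44: (idle)

context switches = 9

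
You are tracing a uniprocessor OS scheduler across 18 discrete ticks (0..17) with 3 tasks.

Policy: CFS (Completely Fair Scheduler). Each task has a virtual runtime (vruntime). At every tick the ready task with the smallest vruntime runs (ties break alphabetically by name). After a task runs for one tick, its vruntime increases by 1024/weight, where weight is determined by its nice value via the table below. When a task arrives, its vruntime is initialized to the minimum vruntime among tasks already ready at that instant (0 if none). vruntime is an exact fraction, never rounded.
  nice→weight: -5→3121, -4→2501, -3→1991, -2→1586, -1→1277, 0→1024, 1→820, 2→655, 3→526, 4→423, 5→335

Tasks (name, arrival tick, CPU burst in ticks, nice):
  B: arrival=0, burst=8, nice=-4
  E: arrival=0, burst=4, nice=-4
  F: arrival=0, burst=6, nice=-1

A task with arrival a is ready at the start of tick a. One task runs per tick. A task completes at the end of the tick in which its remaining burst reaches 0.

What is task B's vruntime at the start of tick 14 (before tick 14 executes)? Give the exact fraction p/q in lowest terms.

vruntime(B, start of tick 14) = 6144/2501

t=0: vr[B=0 E=0 F=0] → run B
t=1: vr[B=1024/2501 E=0 F=0] → run E
t=2: vr[B=1024/2501 E=1024/2501 F=0] → run F
t=3: vr[B=1024/2501 E=1024/2501 F=1024/1277] → run B
t=4: vr[B=2048/2501 E=1024/2501 F=1024/1277] → run E
t=5: vr[B=2048/2501 E=2048/2501 F=1024/1277] → run F
t=6: vr[B=2048/2501 E=2048/2501 F=2048/1277] → run B
t=7: vr[B=3072/2501 E=2048/2501 F=2048/1277] → run E
t=8: vr[B=3072/2501 E=3072/2501 F=2048/1277] → run B
t=9: vr[B=4096/2501 E=3072/2501 F=2048/1277] → run E
t=10: vr[B=4096/2501 F=2048/1277] → run F
t=11: vr[B=4096/2501 F=3072/1277] → run B
t=12: vr[B=5120/2501 F=3072/1277] → run B
t=13: vr[B=6144/2501 F=3072/1277] → run F
t=14: vr[B=6144/2501 F=4096/1277] → run B
t=15: vr[B=7168/2501 F=4096/1277] → run B
t=16: vr[F=4096/1277] → run F
t=17: vr[F=5120/1277] → run F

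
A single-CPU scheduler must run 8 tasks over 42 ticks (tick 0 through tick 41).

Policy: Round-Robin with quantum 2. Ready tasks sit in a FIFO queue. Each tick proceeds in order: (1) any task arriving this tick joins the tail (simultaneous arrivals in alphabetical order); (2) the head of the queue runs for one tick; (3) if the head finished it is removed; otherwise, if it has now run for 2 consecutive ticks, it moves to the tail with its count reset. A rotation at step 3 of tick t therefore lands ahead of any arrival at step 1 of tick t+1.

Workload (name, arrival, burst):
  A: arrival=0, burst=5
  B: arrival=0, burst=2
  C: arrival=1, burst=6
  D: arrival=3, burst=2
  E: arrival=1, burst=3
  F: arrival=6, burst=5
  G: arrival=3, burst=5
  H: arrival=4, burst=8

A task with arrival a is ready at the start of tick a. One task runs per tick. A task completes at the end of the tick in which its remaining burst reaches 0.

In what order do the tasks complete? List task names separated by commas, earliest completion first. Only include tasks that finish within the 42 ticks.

completion order = B, D, E, A, C, G, F, H

t=0: queue=[A,B] q_used=0 → run A
t=1: queue=[A,B,C,E] q_used=1 → run A
t=2: queue=[B,C,E,A] q_used=0 → run B
t=3: queue=[B,C,E,A,D,G] q_used=1 → run B
t=4: queue=[C,E,A,D,G,H] q_used=0 → run C
t=5: queue=[C,E,A,D,G,H] q_used=1 → run C
t=6: queue=[E,A,D,G,H,C,F] q_used=0 → run E
t=7: queue=[E,A,D,G,H,C,F] q_used=1 → run E
t=8: queue=[A,D,G,H,C,F,E] q_used=0 → run A
t=9: queue=[A,D,G,H,C,F,E] q_used=1 → run A
t=10: queue=[D,G,H,C,F,E,A] q_used=0 → run D
t=11: queue=[D,G,H,C,F,E,A] q_used=1 → run D
t=12: queue=[G,H,C,F,E,A] q_used=0 → run G
t=13: queue=[G,H,C,F,E,A] q_used=1 → run G
t=14: queue=[H,C,F,E,A,G] q_used=0 → run H
t=15: queue=[H,C,F,E,A,G] q_used=1 → run H
t=16: queue=[C,F,E,A,G,H] q_used=0 → run C
t=17: queue=[C,F,E,A,G,H] q_used=1 → run C
t=18: queue=[F,E,A,G,H,C] q_used=0 → run F
t=19: queue=[F,E,A,G,H,C] q_used=1 → run F
t=20: queue=[E,A,G,H,C,F] q_used=0 → run E
t=21: queue=[A,G,H,C,F] q_used=0 → run A
t=22: queue=[G,H,C,F] q_used=0 → run G
t=23: queue=[G,H,C,F] q_used=1 → run G
t=24: queue=[H,C,F,G] q_used=0 → run H
t=25: queue=[H,C,F,G] q_used=1 → run H
t=26: queue=[C,F,G,H] q_used=0 → run C
t=27: queue=[C,F,G,H] q_used=1 → run C
t=28: queue=[F,G,H] q_used=0 → run F
t=29: queue=[F,G,H] q_used=1 → run F
t=30: queue=[G,H,F] q_used=0 → run G
t=31: queue=[H,F] q_used=0 → run H
t=32: queue=[H,F] q_used=1 → run H
t=33: queue=[F,H] q_used=0 → run F
t=34: queue=[H] q_used=0 → run H
t=35: queue=[H] q_used=1 → run H
t=36: (idle)
t=37: (idle)
t=38: (idle)
t=39: (idle)
t=40: (idle)
t=41: (idle)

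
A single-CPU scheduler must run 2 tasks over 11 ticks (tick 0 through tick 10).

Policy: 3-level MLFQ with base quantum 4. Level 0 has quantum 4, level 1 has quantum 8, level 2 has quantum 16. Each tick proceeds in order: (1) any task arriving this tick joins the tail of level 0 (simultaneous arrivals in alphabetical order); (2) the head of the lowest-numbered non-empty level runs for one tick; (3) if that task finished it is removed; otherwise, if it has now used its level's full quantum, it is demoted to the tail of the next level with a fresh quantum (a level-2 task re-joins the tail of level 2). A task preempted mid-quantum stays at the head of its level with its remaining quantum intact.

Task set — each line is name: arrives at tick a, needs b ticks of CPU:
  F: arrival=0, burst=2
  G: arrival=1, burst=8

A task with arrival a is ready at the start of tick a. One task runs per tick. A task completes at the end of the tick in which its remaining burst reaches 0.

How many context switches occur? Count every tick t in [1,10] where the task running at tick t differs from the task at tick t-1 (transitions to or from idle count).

context switches = 2

t=0: L0/L1/L2 = F/-/- → run F
t=1: L0/L1/L2 = FG/-/- → run F
t=2: L0/L1/L2 = G/-/- → run G
t=3: L0/L1/L2 = G/-/- → run G
t=4: L0/L1/L2 = G/-/- → run G
t=5: L0/L1/L2 = G/-/- → run G
t=6: L0/L1/L2 = -/G/- → run G
t=7: L0/L1/L2 = -/G/- → run G
t=8: L0/L1/L2 = -/G/- → run G
t=9: L0/L1/L2 = -/G/- → run G
t=10: (idle)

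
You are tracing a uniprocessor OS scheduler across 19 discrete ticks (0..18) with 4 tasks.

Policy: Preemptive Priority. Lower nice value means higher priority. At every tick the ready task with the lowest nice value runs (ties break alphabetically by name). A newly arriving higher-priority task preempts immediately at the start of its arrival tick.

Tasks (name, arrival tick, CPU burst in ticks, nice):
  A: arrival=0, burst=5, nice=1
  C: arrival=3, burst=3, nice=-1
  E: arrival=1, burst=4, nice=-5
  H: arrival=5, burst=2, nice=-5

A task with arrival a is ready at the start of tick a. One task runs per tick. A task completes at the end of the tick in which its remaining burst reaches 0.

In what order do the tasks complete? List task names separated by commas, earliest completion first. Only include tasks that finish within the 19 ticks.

t=0: ready={A} → run A
t=1: ready={A,E} → run E
t=2: ready={A,E} → run E
t=3: ready={A,C,E} → run E
t=4: ready={A,C,E} → run E
t=5: ready={A,C,H} → run H
t=6: ready={A,C,H} → run H
t=7: ready={A,C} → run C
t=8: ready={A,C} → run C
t=9: ready={A,C} → run C
t=10: ready={A} → run A
t=11: ready={A} → run A
t=12: ready={A} → run A
t=13: ready={A} → run A
t=14: (idle)
t=15: (idle)
t=16: (idle)
t=17: (idle)
t=18: (idle)

completion order = E, H, C, A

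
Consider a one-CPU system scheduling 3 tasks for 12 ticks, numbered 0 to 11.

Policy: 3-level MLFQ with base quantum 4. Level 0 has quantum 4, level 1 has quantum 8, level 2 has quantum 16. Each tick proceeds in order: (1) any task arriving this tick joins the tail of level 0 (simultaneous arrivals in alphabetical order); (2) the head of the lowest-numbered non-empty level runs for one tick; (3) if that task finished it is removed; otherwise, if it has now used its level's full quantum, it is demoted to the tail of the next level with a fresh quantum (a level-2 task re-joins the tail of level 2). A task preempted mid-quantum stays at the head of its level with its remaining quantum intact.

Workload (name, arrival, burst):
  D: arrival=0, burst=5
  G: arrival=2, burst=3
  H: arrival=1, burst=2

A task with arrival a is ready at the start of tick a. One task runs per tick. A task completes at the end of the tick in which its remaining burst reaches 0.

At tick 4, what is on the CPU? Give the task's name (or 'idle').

running at tick 4 = H

t=0: L0/L1/L2 = D/-/- → run D
t=1: L0/L1/L2 = DH/-/- → run D
t=2: L0/L1/L2 = DHG/-/- → run D
t=3: L0/L1/L2 = DHG/-/- → run D
t=4: L0/L1/L2 = HG/D/- → run H
t=5: L0/L1/L2 = HG/D/- → run H
t=6: L0/L1/L2 = G/D/- → run G
t=7: L0/L1/L2 = G/D/- → run G
t=8: L0/L1/L2 = G/D/- → run G
t=9: L0/L1/L2 = -/D/- → run D
t=10: (idle)
t=11: (idle)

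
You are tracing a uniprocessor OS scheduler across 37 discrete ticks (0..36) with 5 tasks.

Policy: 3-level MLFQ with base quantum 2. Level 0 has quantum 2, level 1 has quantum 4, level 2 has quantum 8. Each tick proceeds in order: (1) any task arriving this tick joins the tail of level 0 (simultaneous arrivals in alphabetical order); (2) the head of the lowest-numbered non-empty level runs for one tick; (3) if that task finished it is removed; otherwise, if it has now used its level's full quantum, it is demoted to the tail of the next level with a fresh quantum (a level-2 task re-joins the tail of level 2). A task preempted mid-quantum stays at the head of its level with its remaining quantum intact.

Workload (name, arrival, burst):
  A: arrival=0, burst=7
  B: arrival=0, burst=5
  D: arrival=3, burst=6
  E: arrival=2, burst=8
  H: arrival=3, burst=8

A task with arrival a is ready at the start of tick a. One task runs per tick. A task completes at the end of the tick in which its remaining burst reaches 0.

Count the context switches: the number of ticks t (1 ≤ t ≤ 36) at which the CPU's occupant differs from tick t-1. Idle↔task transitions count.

context switches = 13

t=0: L0/L1/L2 = AB/-/- → run A
t=1: L0/L1/L2 = AB/-/- → run A
t=2: L0/L1/L2 = BE/A/- → run B
t=3: L0/L1/L2 = BEDH/A/- → run B
t=4: L0/L1/L2 = EDH/AB/- → run E
t=5: L0/L1/L2 = EDH/AB/- → run E
t=6: L0/L1/L2 = DH/ABE/- → run D
t=7: L0/L1/L2 = DH/ABE/- → run D
t=8: L0/L1/L2 = H/ABED/- → run H
t=9: L0/L1/L2 = H/ABED/- → run H
t=10: L0/L1/L2 = -/ABEDH/- → run A
t=11: L0/L1/L2 = -/ABEDH/- → run A
t=12: L0/L1/L2 = -/ABEDH/- → run A
t=13: L0/L1/L2 = -/ABEDH/- → run A
t=14: L0/L1/L2 = -/BEDH/A → run B
t=15: L0/L1/L2 = -/BEDH/A → run B
t=16: L0/L1/L2 = -/BEDH/A → run B
t=17: L0/L1/L2 = -/EDH/A → run E
t=18: L0/L1/L2 = -/EDH/A → run E
t=19: L0/L1/L2 = -/EDH/A → run E
t=20: L0/L1/L2 = -/EDH/A → run E
t=21: L0/L1/L2 = -/DH/AE → run D
t=22: L0/L1/L2 = -/DH/AE → run D
t=23: L0/L1/L2 = -/DH/AE → run D
t=24: L0/L1/L2 = -/DH/AE → run D
t=25: L0/L1/L2 = -/H/AE → run H
t=26: L0/L1/L2 = -/H/AE → run H
t=27: L0/L1/L2 = -/H/AE → run H
t=28: L0/L1/L2 = -/H/AE → run H
t=29: L0/L1/L2 = -/-/AEH → run A
t=30: L0/L1/L2 = -/-/EH → run E
t=31: L0/L1/L2 = -/-/EH → run E
t=32: L0/L1/L2 = -/-/H → run H
t=33: L0/L1/L2 = -/-/H → run H
t=34: (idle)
t=35: (idle)
t=36: (idle)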